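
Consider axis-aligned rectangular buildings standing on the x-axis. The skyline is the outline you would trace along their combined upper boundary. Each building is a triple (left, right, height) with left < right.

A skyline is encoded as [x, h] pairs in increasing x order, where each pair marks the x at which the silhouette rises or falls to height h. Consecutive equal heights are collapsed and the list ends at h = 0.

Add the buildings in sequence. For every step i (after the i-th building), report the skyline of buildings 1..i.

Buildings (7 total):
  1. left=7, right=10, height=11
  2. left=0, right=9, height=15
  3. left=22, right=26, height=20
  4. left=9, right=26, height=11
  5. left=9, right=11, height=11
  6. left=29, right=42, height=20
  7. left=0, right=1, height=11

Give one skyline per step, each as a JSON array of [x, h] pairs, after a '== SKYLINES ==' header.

== SKYLINES ==
[[7,11],[10,0]]
[[0,15],[9,11],[10,0]]
[[0,15],[9,11],[10,0],[22,20],[26,0]]
[[0,15],[9,11],[22,20],[26,0]]
[[0,15],[9,11],[22,20],[26,0]]
[[0,15],[9,11],[22,20],[26,0],[29,20],[42,0]]
[[0,15],[9,11],[22,20],[26,0],[29,20],[42,0]]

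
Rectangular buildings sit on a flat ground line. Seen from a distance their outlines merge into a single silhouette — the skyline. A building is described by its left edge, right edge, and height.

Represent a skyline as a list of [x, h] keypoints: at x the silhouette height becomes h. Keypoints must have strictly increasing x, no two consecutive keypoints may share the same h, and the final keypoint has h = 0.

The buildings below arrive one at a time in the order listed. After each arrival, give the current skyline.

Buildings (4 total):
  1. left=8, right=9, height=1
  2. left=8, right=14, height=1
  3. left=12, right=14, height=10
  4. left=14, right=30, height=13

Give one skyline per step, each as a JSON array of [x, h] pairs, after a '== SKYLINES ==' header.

== SKYLINES ==
[[8,1],[9,0]]
[[8,1],[14,0]]
[[8,1],[12,10],[14,0]]
[[8,1],[12,10],[14,13],[30,0]]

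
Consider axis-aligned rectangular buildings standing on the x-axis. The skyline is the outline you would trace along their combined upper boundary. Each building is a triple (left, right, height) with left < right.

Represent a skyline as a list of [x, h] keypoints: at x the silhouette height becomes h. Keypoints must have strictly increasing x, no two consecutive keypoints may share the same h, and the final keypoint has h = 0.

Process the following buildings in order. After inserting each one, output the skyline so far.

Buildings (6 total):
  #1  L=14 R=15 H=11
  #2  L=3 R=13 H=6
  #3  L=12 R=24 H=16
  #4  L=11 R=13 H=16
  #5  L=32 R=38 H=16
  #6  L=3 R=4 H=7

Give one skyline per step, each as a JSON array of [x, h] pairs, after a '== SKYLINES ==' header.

== SKYLINES ==
[[14,11],[15,0]]
[[3,6],[13,0],[14,11],[15,0]]
[[3,6],[12,16],[24,0]]
[[3,6],[11,16],[24,0]]
[[3,6],[11,16],[24,0],[32,16],[38,0]]
[[3,7],[4,6],[11,16],[24,0],[32,16],[38,0]]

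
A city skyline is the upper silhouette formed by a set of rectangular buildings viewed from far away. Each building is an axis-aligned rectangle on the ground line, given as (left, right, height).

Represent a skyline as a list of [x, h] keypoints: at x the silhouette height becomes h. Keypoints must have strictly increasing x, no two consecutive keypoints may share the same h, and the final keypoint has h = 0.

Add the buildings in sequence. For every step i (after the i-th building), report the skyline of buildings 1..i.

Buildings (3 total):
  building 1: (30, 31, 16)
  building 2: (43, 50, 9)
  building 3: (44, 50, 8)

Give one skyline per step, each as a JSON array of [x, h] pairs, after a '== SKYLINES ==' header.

== SKYLINES ==
[[30,16],[31,0]]
[[30,16],[31,0],[43,9],[50,0]]
[[30,16],[31,0],[43,9],[50,0]]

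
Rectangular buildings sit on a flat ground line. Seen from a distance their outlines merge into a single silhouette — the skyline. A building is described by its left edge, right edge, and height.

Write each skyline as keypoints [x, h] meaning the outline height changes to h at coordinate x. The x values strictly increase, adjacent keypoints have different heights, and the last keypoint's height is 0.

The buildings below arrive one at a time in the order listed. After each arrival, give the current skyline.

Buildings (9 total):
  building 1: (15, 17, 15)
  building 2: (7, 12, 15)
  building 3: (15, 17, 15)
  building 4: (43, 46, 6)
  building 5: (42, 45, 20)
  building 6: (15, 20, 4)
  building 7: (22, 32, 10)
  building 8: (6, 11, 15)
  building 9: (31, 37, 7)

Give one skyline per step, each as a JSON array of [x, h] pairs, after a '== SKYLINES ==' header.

== SKYLINES ==
[[15,15],[17,0]]
[[7,15],[12,0],[15,15],[17,0]]
[[7,15],[12,0],[15,15],[17,0]]
[[7,15],[12,0],[15,15],[17,0],[43,6],[46,0]]
[[7,15],[12,0],[15,15],[17,0],[42,20],[45,6],[46,0]]
[[7,15],[12,0],[15,15],[17,4],[20,0],[42,20],[45,6],[46,0]]
[[7,15],[12,0],[15,15],[17,4],[20,0],[22,10],[32,0],[42,20],[45,6],[46,0]]
[[6,15],[12,0],[15,15],[17,4],[20,0],[22,10],[32,0],[42,20],[45,6],[46,0]]
[[6,15],[12,0],[15,15],[17,4],[20,0],[22,10],[32,7],[37,0],[42,20],[45,6],[46,0]]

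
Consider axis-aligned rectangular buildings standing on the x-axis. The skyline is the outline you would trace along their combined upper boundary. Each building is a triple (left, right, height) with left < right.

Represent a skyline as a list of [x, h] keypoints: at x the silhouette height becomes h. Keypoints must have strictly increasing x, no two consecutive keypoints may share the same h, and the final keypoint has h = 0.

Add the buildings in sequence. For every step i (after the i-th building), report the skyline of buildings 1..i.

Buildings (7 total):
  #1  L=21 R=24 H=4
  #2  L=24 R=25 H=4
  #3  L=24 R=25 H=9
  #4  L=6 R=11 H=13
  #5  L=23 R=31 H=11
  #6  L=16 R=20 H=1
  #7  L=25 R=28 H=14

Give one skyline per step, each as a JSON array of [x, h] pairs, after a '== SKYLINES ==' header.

== SKYLINES ==
[[21,4],[24,0]]
[[21,4],[25,0]]
[[21,4],[24,9],[25,0]]
[[6,13],[11,0],[21,4],[24,9],[25,0]]
[[6,13],[11,0],[21,4],[23,11],[31,0]]
[[6,13],[11,0],[16,1],[20,0],[21,4],[23,11],[31,0]]
[[6,13],[11,0],[16,1],[20,0],[21,4],[23,11],[25,14],[28,11],[31,0]]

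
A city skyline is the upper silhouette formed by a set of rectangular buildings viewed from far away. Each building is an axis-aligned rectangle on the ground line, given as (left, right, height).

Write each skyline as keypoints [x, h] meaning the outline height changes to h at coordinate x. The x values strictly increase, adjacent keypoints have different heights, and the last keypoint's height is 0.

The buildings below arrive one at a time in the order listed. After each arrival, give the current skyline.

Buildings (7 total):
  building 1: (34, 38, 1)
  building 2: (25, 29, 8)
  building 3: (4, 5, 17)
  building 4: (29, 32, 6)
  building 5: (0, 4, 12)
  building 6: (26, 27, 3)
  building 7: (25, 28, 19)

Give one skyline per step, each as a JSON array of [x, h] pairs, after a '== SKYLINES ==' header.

== SKYLINES ==
[[34,1],[38,0]]
[[25,8],[29,0],[34,1],[38,0]]
[[4,17],[5,0],[25,8],[29,0],[34,1],[38,0]]
[[4,17],[5,0],[25,8],[29,6],[32,0],[34,1],[38,0]]
[[0,12],[4,17],[5,0],[25,8],[29,6],[32,0],[34,1],[38,0]]
[[0,12],[4,17],[5,0],[25,8],[29,6],[32,0],[34,1],[38,0]]
[[0,12],[4,17],[5,0],[25,19],[28,8],[29,6],[32,0],[34,1],[38,0]]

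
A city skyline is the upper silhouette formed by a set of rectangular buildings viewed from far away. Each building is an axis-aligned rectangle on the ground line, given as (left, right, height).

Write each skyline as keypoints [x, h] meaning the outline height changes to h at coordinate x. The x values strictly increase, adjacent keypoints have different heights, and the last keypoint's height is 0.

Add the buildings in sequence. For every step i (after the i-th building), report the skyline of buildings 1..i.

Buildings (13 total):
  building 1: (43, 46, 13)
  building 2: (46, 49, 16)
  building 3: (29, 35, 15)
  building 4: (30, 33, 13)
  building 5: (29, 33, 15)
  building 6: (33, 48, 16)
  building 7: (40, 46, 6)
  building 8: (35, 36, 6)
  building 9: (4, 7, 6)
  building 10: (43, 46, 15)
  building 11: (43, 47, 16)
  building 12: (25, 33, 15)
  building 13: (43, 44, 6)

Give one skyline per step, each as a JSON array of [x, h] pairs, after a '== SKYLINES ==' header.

== SKYLINES ==
[[43,13],[46,0]]
[[43,13],[46,16],[49,0]]
[[29,15],[35,0],[43,13],[46,16],[49,0]]
[[29,15],[35,0],[43,13],[46,16],[49,0]]
[[29,15],[35,0],[43,13],[46,16],[49,0]]
[[29,15],[33,16],[49,0]]
[[29,15],[33,16],[49,0]]
[[29,15],[33,16],[49,0]]
[[4,6],[7,0],[29,15],[33,16],[49,0]]
[[4,6],[7,0],[29,15],[33,16],[49,0]]
[[4,6],[7,0],[29,15],[33,16],[49,0]]
[[4,6],[7,0],[25,15],[33,16],[49,0]]
[[4,6],[7,0],[25,15],[33,16],[49,0]]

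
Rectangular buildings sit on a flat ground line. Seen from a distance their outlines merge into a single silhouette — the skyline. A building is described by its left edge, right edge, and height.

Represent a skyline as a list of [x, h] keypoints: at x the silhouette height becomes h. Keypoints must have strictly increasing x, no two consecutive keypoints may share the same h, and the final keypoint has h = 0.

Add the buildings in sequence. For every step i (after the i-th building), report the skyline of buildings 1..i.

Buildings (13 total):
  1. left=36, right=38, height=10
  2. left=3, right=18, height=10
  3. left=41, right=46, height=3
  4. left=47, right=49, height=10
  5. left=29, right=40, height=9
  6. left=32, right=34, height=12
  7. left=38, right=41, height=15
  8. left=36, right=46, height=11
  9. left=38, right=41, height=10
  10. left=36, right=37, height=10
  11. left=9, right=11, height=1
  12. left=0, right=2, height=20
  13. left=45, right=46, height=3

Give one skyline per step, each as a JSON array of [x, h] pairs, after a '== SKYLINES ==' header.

== SKYLINES ==
[[36,10],[38,0]]
[[3,10],[18,0],[36,10],[38,0]]
[[3,10],[18,0],[36,10],[38,0],[41,3],[46,0]]
[[3,10],[18,0],[36,10],[38,0],[41,3],[46,0],[47,10],[49,0]]
[[3,10],[18,0],[29,9],[36,10],[38,9],[40,0],[41,3],[46,0],[47,10],[49,0]]
[[3,10],[18,0],[29,9],[32,12],[34,9],[36,10],[38,9],[40,0],[41,3],[46,0],[47,10],[49,0]]
[[3,10],[18,0],[29,9],[32,12],[34,9],[36,10],[38,15],[41,3],[46,0],[47,10],[49,0]]
[[3,10],[18,0],[29,9],[32,12],[34,9],[36,11],[38,15],[41,11],[46,0],[47,10],[49,0]]
[[3,10],[18,0],[29,9],[32,12],[34,9],[36,11],[38,15],[41,11],[46,0],[47,10],[49,0]]
[[3,10],[18,0],[29,9],[32,12],[34,9],[36,11],[38,15],[41,11],[46,0],[47,10],[49,0]]
[[3,10],[18,0],[29,9],[32,12],[34,9],[36,11],[38,15],[41,11],[46,0],[47,10],[49,0]]
[[0,20],[2,0],[3,10],[18,0],[29,9],[32,12],[34,9],[36,11],[38,15],[41,11],[46,0],[47,10],[49,0]]
[[0,20],[2,0],[3,10],[18,0],[29,9],[32,12],[34,9],[36,11],[38,15],[41,11],[46,0],[47,10],[49,0]]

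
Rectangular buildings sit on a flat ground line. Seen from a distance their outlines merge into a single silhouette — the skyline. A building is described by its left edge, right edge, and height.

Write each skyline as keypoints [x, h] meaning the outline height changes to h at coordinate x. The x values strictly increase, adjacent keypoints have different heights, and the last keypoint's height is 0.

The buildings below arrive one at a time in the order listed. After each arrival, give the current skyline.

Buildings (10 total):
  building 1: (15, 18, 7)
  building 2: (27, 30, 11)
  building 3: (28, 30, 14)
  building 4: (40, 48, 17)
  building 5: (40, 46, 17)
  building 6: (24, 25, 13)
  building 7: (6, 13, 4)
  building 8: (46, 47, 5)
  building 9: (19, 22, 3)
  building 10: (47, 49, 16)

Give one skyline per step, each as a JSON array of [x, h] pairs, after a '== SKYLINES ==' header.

== SKYLINES ==
[[15,7],[18,0]]
[[15,7],[18,0],[27,11],[30,0]]
[[15,7],[18,0],[27,11],[28,14],[30,0]]
[[15,7],[18,0],[27,11],[28,14],[30,0],[40,17],[48,0]]
[[15,7],[18,0],[27,11],[28,14],[30,0],[40,17],[48,0]]
[[15,7],[18,0],[24,13],[25,0],[27,11],[28,14],[30,0],[40,17],[48,0]]
[[6,4],[13,0],[15,7],[18,0],[24,13],[25,0],[27,11],[28,14],[30,0],[40,17],[48,0]]
[[6,4],[13,0],[15,7],[18,0],[24,13],[25,0],[27,11],[28,14],[30,0],[40,17],[48,0]]
[[6,4],[13,0],[15,7],[18,0],[19,3],[22,0],[24,13],[25,0],[27,11],[28,14],[30,0],[40,17],[48,0]]
[[6,4],[13,0],[15,7],[18,0],[19,3],[22,0],[24,13],[25,0],[27,11],[28,14],[30,0],[40,17],[48,16],[49,0]]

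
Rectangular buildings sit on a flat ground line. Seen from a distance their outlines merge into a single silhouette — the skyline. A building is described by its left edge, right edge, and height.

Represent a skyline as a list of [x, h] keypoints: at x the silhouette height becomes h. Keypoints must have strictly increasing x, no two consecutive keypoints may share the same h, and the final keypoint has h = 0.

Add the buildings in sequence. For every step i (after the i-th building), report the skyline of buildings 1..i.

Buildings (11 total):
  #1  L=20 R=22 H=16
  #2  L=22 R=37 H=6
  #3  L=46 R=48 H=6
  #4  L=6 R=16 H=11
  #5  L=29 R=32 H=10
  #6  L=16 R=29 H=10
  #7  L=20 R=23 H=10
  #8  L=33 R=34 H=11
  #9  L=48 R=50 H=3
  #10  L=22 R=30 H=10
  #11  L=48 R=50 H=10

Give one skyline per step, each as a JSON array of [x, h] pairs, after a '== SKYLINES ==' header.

== SKYLINES ==
[[20,16],[22,0]]
[[20,16],[22,6],[37,0]]
[[20,16],[22,6],[37,0],[46,6],[48,0]]
[[6,11],[16,0],[20,16],[22,6],[37,0],[46,6],[48,0]]
[[6,11],[16,0],[20,16],[22,6],[29,10],[32,6],[37,0],[46,6],[48,0]]
[[6,11],[16,10],[20,16],[22,10],[32,6],[37,0],[46,6],[48,0]]
[[6,11],[16,10],[20,16],[22,10],[32,6],[37,0],[46,6],[48,0]]
[[6,11],[16,10],[20,16],[22,10],[32,6],[33,11],[34,6],[37,0],[46,6],[48,0]]
[[6,11],[16,10],[20,16],[22,10],[32,6],[33,11],[34,6],[37,0],[46,6],[48,3],[50,0]]
[[6,11],[16,10],[20,16],[22,10],[32,6],[33,11],[34,6],[37,0],[46,6],[48,3],[50,0]]
[[6,11],[16,10],[20,16],[22,10],[32,6],[33,11],[34,6],[37,0],[46,6],[48,10],[50,0]]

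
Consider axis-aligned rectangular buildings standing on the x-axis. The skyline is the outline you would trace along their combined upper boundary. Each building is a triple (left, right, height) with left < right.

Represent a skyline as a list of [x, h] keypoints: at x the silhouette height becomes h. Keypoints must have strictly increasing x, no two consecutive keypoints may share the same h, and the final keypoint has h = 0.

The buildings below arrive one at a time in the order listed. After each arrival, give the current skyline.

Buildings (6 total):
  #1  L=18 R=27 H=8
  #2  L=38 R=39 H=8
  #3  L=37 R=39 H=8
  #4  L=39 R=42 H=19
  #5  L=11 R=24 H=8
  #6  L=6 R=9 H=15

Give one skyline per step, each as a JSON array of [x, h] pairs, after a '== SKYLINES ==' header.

== SKYLINES ==
[[18,8],[27,0]]
[[18,8],[27,0],[38,8],[39,0]]
[[18,8],[27,0],[37,8],[39,0]]
[[18,8],[27,0],[37,8],[39,19],[42,0]]
[[11,8],[27,0],[37,8],[39,19],[42,0]]
[[6,15],[9,0],[11,8],[27,0],[37,8],[39,19],[42,0]]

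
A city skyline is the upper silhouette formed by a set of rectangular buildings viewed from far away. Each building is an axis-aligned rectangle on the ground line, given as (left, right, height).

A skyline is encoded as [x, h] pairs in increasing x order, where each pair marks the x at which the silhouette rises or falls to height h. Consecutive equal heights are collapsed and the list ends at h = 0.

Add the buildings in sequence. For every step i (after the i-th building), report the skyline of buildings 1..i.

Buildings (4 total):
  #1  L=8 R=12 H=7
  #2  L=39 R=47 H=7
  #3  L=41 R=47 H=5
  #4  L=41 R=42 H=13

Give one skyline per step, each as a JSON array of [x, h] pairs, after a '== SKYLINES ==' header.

== SKYLINES ==
[[8,7],[12,0]]
[[8,7],[12,0],[39,7],[47,0]]
[[8,7],[12,0],[39,7],[47,0]]
[[8,7],[12,0],[39,7],[41,13],[42,7],[47,0]]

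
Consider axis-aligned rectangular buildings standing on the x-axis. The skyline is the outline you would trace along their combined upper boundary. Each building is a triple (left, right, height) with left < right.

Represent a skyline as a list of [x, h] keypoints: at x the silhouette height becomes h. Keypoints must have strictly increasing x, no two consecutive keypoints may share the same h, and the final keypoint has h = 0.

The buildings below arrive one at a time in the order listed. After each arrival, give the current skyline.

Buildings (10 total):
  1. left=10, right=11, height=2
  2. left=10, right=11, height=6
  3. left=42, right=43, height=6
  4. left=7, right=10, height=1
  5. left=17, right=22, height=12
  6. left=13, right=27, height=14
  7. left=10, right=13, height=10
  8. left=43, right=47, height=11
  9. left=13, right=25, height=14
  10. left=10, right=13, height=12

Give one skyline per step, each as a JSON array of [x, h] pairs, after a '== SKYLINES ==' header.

== SKYLINES ==
[[10,2],[11,0]]
[[10,6],[11,0]]
[[10,6],[11,0],[42,6],[43,0]]
[[7,1],[10,6],[11,0],[42,6],[43,0]]
[[7,1],[10,6],[11,0],[17,12],[22,0],[42,6],[43,0]]
[[7,1],[10,6],[11,0],[13,14],[27,0],[42,6],[43,0]]
[[7,1],[10,10],[13,14],[27,0],[42,6],[43,0]]
[[7,1],[10,10],[13,14],[27,0],[42,6],[43,11],[47,0]]
[[7,1],[10,10],[13,14],[27,0],[42,6],[43,11],[47,0]]
[[7,1],[10,12],[13,14],[27,0],[42,6],[43,11],[47,0]]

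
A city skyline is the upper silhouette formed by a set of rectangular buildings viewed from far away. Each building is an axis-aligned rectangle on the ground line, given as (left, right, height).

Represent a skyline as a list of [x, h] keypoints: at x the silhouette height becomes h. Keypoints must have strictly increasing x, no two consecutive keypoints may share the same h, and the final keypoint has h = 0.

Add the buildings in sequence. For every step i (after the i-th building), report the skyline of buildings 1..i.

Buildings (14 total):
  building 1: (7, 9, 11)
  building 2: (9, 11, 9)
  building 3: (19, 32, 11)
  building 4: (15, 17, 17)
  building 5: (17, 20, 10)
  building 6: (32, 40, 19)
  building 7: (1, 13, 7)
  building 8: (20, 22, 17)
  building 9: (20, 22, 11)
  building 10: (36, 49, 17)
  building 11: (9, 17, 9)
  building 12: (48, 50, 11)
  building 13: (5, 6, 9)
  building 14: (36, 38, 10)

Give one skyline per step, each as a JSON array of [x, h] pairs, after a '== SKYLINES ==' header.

== SKYLINES ==
[[7,11],[9,0]]
[[7,11],[9,9],[11,0]]
[[7,11],[9,9],[11,0],[19,11],[32,0]]
[[7,11],[9,9],[11,0],[15,17],[17,0],[19,11],[32,0]]
[[7,11],[9,9],[11,0],[15,17],[17,10],[19,11],[32,0]]
[[7,11],[9,9],[11,0],[15,17],[17,10],[19,11],[32,19],[40,0]]
[[1,7],[7,11],[9,9],[11,7],[13,0],[15,17],[17,10],[19,11],[32,19],[40,0]]
[[1,7],[7,11],[9,9],[11,7],[13,0],[15,17],[17,10],[19,11],[20,17],[22,11],[32,19],[40,0]]
[[1,7],[7,11],[9,9],[11,7],[13,0],[15,17],[17,10],[19,11],[20,17],[22,11],[32,19],[40,0]]
[[1,7],[7,11],[9,9],[11,7],[13,0],[15,17],[17,10],[19,11],[20,17],[22,11],[32,19],[40,17],[49,0]]
[[1,7],[7,11],[9,9],[15,17],[17,10],[19,11],[20,17],[22,11],[32,19],[40,17],[49,0]]
[[1,7],[7,11],[9,9],[15,17],[17,10],[19,11],[20,17],[22,11],[32,19],[40,17],[49,11],[50,0]]
[[1,7],[5,9],[6,7],[7,11],[9,9],[15,17],[17,10],[19,11],[20,17],[22,11],[32,19],[40,17],[49,11],[50,0]]
[[1,7],[5,9],[6,7],[7,11],[9,9],[15,17],[17,10],[19,11],[20,17],[22,11],[32,19],[40,17],[49,11],[50,0]]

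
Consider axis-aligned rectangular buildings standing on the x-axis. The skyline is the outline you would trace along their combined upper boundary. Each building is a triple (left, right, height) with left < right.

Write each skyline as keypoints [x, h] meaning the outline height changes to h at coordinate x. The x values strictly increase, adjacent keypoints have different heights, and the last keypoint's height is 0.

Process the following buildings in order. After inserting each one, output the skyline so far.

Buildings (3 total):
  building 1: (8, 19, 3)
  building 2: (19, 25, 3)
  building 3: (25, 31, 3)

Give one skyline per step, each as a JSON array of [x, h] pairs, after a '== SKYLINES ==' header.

== SKYLINES ==
[[8,3],[19,0]]
[[8,3],[25,0]]
[[8,3],[31,0]]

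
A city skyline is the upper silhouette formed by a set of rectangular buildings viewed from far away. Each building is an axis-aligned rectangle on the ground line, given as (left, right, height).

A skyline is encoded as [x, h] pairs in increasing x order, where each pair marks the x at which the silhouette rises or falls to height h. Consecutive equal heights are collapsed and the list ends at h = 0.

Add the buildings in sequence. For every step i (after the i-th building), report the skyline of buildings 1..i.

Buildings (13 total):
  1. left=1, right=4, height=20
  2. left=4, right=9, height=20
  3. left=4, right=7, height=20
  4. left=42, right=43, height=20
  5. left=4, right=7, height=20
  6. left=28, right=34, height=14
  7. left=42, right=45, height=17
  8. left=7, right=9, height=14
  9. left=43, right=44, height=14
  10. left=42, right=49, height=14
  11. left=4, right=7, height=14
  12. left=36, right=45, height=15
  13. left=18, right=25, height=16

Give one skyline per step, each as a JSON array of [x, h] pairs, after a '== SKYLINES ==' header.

== SKYLINES ==
[[1,20],[4,0]]
[[1,20],[9,0]]
[[1,20],[9,0]]
[[1,20],[9,0],[42,20],[43,0]]
[[1,20],[9,0],[42,20],[43,0]]
[[1,20],[9,0],[28,14],[34,0],[42,20],[43,0]]
[[1,20],[9,0],[28,14],[34,0],[42,20],[43,17],[45,0]]
[[1,20],[9,0],[28,14],[34,0],[42,20],[43,17],[45,0]]
[[1,20],[9,0],[28,14],[34,0],[42,20],[43,17],[45,0]]
[[1,20],[9,0],[28,14],[34,0],[42,20],[43,17],[45,14],[49,0]]
[[1,20],[9,0],[28,14],[34,0],[42,20],[43,17],[45,14],[49,0]]
[[1,20],[9,0],[28,14],[34,0],[36,15],[42,20],[43,17],[45,14],[49,0]]
[[1,20],[9,0],[18,16],[25,0],[28,14],[34,0],[36,15],[42,20],[43,17],[45,14],[49,0]]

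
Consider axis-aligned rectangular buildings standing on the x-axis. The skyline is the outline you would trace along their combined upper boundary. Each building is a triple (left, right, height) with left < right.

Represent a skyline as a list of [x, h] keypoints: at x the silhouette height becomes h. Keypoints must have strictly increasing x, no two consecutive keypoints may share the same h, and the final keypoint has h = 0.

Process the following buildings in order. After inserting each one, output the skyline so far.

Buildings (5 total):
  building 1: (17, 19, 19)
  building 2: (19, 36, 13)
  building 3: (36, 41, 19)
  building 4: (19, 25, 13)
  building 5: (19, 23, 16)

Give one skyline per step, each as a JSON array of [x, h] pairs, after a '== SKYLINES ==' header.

== SKYLINES ==
[[17,19],[19,0]]
[[17,19],[19,13],[36,0]]
[[17,19],[19,13],[36,19],[41,0]]
[[17,19],[19,13],[36,19],[41,0]]
[[17,19],[19,16],[23,13],[36,19],[41,0]]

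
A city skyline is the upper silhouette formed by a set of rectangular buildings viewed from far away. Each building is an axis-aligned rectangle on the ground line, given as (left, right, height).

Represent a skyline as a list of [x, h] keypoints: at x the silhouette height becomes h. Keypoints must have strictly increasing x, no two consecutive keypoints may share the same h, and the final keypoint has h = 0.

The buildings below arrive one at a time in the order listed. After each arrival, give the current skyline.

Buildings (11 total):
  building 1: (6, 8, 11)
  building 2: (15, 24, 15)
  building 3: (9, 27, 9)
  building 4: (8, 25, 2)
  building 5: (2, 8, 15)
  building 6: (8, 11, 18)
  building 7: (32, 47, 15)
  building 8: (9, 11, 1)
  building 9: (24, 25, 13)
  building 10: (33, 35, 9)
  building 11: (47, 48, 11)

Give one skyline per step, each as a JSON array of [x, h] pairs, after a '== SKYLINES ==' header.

== SKYLINES ==
[[6,11],[8,0]]
[[6,11],[8,0],[15,15],[24,0]]
[[6,11],[8,0],[9,9],[15,15],[24,9],[27,0]]
[[6,11],[8,2],[9,9],[15,15],[24,9],[27,0]]
[[2,15],[8,2],[9,9],[15,15],[24,9],[27,0]]
[[2,15],[8,18],[11,9],[15,15],[24,9],[27,0]]
[[2,15],[8,18],[11,9],[15,15],[24,9],[27,0],[32,15],[47,0]]
[[2,15],[8,18],[11,9],[15,15],[24,9],[27,0],[32,15],[47,0]]
[[2,15],[8,18],[11,9],[15,15],[24,13],[25,9],[27,0],[32,15],[47,0]]
[[2,15],[8,18],[11,9],[15,15],[24,13],[25,9],[27,0],[32,15],[47,0]]
[[2,15],[8,18],[11,9],[15,15],[24,13],[25,9],[27,0],[32,15],[47,11],[48,0]]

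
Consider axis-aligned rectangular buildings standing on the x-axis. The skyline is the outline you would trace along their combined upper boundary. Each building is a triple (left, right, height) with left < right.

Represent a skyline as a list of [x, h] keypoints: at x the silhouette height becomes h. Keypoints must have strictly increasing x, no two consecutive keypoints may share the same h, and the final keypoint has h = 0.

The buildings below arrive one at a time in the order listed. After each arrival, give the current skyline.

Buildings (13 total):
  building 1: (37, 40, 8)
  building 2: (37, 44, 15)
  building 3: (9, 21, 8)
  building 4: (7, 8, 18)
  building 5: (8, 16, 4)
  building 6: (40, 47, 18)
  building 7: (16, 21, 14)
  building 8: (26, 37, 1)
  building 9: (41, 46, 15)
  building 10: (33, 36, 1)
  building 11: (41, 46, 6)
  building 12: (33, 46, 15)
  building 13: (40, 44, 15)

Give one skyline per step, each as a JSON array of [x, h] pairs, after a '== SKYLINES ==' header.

== SKYLINES ==
[[37,8],[40,0]]
[[37,15],[44,0]]
[[9,8],[21,0],[37,15],[44,0]]
[[7,18],[8,0],[9,8],[21,0],[37,15],[44,0]]
[[7,18],[8,4],[9,8],[21,0],[37,15],[44,0]]
[[7,18],[8,4],[9,8],[21,0],[37,15],[40,18],[47,0]]
[[7,18],[8,4],[9,8],[16,14],[21,0],[37,15],[40,18],[47,0]]
[[7,18],[8,4],[9,8],[16,14],[21,0],[26,1],[37,15],[40,18],[47,0]]
[[7,18],[8,4],[9,8],[16,14],[21,0],[26,1],[37,15],[40,18],[47,0]]
[[7,18],[8,4],[9,8],[16,14],[21,0],[26,1],[37,15],[40,18],[47,0]]
[[7,18],[8,4],[9,8],[16,14],[21,0],[26,1],[37,15],[40,18],[47,0]]
[[7,18],[8,4],[9,8],[16,14],[21,0],[26,1],[33,15],[40,18],[47,0]]
[[7,18],[8,4],[9,8],[16,14],[21,0],[26,1],[33,15],[40,18],[47,0]]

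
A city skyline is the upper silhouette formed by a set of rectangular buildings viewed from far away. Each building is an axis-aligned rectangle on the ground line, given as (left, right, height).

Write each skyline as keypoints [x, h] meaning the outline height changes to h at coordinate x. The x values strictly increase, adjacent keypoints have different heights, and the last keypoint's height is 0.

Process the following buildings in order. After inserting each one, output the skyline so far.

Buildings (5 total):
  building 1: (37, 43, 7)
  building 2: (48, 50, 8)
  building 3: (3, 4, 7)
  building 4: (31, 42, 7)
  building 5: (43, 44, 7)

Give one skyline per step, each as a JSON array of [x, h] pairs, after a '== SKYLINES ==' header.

== SKYLINES ==
[[37,7],[43,0]]
[[37,7],[43,0],[48,8],[50,0]]
[[3,7],[4,0],[37,7],[43,0],[48,8],[50,0]]
[[3,7],[4,0],[31,7],[43,0],[48,8],[50,0]]
[[3,7],[4,0],[31,7],[44,0],[48,8],[50,0]]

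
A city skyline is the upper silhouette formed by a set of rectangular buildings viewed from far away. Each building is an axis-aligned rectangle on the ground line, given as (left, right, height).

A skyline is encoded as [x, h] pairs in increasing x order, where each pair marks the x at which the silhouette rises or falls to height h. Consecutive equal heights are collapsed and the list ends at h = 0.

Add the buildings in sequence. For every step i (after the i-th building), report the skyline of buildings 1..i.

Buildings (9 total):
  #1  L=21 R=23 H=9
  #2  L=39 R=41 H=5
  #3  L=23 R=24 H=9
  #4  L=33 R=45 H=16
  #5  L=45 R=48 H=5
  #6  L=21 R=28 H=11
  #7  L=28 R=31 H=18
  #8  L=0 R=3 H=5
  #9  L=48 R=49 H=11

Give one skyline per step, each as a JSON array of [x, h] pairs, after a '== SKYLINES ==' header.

== SKYLINES ==
[[21,9],[23,0]]
[[21,9],[23,0],[39,5],[41,0]]
[[21,9],[24,0],[39,5],[41,0]]
[[21,9],[24,0],[33,16],[45,0]]
[[21,9],[24,0],[33,16],[45,5],[48,0]]
[[21,11],[28,0],[33,16],[45,5],[48,0]]
[[21,11],[28,18],[31,0],[33,16],[45,5],[48,0]]
[[0,5],[3,0],[21,11],[28,18],[31,0],[33,16],[45,5],[48,0]]
[[0,5],[3,0],[21,11],[28,18],[31,0],[33,16],[45,5],[48,11],[49,0]]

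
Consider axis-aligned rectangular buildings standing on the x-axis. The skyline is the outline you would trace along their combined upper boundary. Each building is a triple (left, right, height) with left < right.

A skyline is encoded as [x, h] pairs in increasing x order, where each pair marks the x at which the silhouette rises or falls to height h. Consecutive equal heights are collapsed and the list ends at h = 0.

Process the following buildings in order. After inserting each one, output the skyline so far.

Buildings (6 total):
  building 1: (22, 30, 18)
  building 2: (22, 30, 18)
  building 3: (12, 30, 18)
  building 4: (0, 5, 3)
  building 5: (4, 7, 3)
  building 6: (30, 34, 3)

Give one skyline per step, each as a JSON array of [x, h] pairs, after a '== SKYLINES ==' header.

== SKYLINES ==
[[22,18],[30,0]]
[[22,18],[30,0]]
[[12,18],[30,0]]
[[0,3],[5,0],[12,18],[30,0]]
[[0,3],[7,0],[12,18],[30,0]]
[[0,3],[7,0],[12,18],[30,3],[34,0]]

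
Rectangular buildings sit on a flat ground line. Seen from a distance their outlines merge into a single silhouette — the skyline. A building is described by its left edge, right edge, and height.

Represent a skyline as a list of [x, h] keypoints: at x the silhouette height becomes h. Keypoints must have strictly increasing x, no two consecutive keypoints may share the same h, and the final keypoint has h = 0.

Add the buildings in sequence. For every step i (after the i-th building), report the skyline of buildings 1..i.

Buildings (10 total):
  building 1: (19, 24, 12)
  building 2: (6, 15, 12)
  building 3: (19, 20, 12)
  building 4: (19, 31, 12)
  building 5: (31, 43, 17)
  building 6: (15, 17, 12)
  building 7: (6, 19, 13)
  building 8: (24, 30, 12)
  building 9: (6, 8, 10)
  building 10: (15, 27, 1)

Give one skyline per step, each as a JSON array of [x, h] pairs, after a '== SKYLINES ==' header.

== SKYLINES ==
[[19,12],[24,0]]
[[6,12],[15,0],[19,12],[24,0]]
[[6,12],[15,0],[19,12],[24,0]]
[[6,12],[15,0],[19,12],[31,0]]
[[6,12],[15,0],[19,12],[31,17],[43,0]]
[[6,12],[17,0],[19,12],[31,17],[43,0]]
[[6,13],[19,12],[31,17],[43,0]]
[[6,13],[19,12],[31,17],[43,0]]
[[6,13],[19,12],[31,17],[43,0]]
[[6,13],[19,12],[31,17],[43,0]]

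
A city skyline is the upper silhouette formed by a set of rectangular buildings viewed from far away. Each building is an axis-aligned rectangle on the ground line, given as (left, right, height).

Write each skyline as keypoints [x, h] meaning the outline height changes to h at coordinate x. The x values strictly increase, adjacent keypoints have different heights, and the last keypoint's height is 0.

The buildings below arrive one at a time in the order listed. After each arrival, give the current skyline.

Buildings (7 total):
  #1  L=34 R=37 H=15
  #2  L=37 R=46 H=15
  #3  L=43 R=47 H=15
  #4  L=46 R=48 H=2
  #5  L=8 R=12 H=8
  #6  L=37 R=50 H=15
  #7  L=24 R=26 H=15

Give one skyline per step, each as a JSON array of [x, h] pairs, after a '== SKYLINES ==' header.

== SKYLINES ==
[[34,15],[37,0]]
[[34,15],[46,0]]
[[34,15],[47,0]]
[[34,15],[47,2],[48,0]]
[[8,8],[12,0],[34,15],[47,2],[48,0]]
[[8,8],[12,0],[34,15],[50,0]]
[[8,8],[12,0],[24,15],[26,0],[34,15],[50,0]]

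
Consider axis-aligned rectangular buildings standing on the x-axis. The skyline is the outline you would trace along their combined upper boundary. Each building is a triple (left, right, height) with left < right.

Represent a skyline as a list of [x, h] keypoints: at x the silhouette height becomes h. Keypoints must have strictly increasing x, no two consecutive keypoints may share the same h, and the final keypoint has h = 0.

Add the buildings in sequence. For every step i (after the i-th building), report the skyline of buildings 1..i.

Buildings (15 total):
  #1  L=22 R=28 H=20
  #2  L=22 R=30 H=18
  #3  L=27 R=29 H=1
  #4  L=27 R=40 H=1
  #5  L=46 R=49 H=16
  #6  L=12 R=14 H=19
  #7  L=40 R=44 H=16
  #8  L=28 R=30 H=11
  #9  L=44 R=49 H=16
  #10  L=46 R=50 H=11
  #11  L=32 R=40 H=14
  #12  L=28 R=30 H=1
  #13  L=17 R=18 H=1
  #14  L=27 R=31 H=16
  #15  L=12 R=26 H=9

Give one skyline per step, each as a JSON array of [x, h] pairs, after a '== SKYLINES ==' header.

== SKYLINES ==
[[22,20],[28,0]]
[[22,20],[28,18],[30,0]]
[[22,20],[28,18],[30,0]]
[[22,20],[28,18],[30,1],[40,0]]
[[22,20],[28,18],[30,1],[40,0],[46,16],[49,0]]
[[12,19],[14,0],[22,20],[28,18],[30,1],[40,0],[46,16],[49,0]]
[[12,19],[14,0],[22,20],[28,18],[30,1],[40,16],[44,0],[46,16],[49,0]]
[[12,19],[14,0],[22,20],[28,18],[30,1],[40,16],[44,0],[46,16],[49,0]]
[[12,19],[14,0],[22,20],[28,18],[30,1],[40,16],[49,0]]
[[12,19],[14,0],[22,20],[28,18],[30,1],[40,16],[49,11],[50,0]]
[[12,19],[14,0],[22,20],[28,18],[30,1],[32,14],[40,16],[49,11],[50,0]]
[[12,19],[14,0],[22,20],[28,18],[30,1],[32,14],[40,16],[49,11],[50,0]]
[[12,19],[14,0],[17,1],[18,0],[22,20],[28,18],[30,1],[32,14],[40,16],[49,11],[50,0]]
[[12,19],[14,0],[17,1],[18,0],[22,20],[28,18],[30,16],[31,1],[32,14],[40,16],[49,11],[50,0]]
[[12,19],[14,9],[22,20],[28,18],[30,16],[31,1],[32,14],[40,16],[49,11],[50,0]]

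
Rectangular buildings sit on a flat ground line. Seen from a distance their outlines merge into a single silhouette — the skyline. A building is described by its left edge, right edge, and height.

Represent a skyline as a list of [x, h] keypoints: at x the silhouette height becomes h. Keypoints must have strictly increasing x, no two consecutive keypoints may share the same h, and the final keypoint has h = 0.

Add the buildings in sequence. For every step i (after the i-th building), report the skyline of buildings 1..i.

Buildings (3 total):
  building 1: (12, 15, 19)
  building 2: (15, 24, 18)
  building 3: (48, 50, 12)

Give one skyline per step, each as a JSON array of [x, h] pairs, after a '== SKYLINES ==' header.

== SKYLINES ==
[[12,19],[15,0]]
[[12,19],[15,18],[24,0]]
[[12,19],[15,18],[24,0],[48,12],[50,0]]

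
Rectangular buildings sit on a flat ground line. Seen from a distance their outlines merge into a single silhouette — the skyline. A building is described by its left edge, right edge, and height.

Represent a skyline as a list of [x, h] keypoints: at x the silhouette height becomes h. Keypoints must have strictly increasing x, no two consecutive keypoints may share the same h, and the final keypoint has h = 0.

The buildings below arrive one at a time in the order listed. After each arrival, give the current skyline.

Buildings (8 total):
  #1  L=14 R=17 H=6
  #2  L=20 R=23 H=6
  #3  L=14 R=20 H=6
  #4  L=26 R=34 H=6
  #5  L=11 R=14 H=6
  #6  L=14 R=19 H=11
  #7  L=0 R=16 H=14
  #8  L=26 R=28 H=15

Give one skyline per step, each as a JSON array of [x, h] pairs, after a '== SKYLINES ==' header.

== SKYLINES ==
[[14,6],[17,0]]
[[14,6],[17,0],[20,6],[23,0]]
[[14,6],[23,0]]
[[14,6],[23,0],[26,6],[34,0]]
[[11,6],[23,0],[26,6],[34,0]]
[[11,6],[14,11],[19,6],[23,0],[26,6],[34,0]]
[[0,14],[16,11],[19,6],[23,0],[26,6],[34,0]]
[[0,14],[16,11],[19,6],[23,0],[26,15],[28,6],[34,0]]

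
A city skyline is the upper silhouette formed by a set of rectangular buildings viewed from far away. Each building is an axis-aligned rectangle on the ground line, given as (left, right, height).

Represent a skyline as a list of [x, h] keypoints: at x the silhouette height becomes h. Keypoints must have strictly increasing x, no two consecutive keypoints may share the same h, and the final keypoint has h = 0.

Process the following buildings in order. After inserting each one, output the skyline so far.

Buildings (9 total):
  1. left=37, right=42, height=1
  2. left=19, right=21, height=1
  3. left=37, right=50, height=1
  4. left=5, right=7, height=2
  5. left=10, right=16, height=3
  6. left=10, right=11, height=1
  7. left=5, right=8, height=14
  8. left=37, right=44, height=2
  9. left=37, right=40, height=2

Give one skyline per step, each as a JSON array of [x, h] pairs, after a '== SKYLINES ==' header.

== SKYLINES ==
[[37,1],[42,0]]
[[19,1],[21,0],[37,1],[42,0]]
[[19,1],[21,0],[37,1],[50,0]]
[[5,2],[7,0],[19,1],[21,0],[37,1],[50,0]]
[[5,2],[7,0],[10,3],[16,0],[19,1],[21,0],[37,1],[50,0]]
[[5,2],[7,0],[10,3],[16,0],[19,1],[21,0],[37,1],[50,0]]
[[5,14],[8,0],[10,3],[16,0],[19,1],[21,0],[37,1],[50,0]]
[[5,14],[8,0],[10,3],[16,0],[19,1],[21,0],[37,2],[44,1],[50,0]]
[[5,14],[8,0],[10,3],[16,0],[19,1],[21,0],[37,2],[44,1],[50,0]]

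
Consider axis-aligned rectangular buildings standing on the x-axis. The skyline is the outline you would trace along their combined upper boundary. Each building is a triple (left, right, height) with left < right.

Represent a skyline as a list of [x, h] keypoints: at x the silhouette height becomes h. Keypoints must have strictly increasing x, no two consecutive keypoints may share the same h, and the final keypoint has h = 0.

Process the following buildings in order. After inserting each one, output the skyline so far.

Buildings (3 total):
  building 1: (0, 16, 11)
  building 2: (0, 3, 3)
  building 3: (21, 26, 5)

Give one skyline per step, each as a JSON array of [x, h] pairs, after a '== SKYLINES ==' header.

== SKYLINES ==
[[0,11],[16,0]]
[[0,11],[16,0]]
[[0,11],[16,0],[21,5],[26,0]]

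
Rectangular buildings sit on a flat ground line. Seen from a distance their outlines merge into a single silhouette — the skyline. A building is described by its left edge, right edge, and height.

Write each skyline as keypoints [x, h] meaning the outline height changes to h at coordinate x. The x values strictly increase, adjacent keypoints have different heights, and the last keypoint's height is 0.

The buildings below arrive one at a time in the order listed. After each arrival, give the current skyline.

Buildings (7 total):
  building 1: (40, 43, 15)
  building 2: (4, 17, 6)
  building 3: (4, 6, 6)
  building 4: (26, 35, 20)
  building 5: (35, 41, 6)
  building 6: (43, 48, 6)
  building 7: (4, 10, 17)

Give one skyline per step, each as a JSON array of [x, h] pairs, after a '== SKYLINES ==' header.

== SKYLINES ==
[[40,15],[43,0]]
[[4,6],[17,0],[40,15],[43,0]]
[[4,6],[17,0],[40,15],[43,0]]
[[4,6],[17,0],[26,20],[35,0],[40,15],[43,0]]
[[4,6],[17,0],[26,20],[35,6],[40,15],[43,0]]
[[4,6],[17,0],[26,20],[35,6],[40,15],[43,6],[48,0]]
[[4,17],[10,6],[17,0],[26,20],[35,6],[40,15],[43,6],[48,0]]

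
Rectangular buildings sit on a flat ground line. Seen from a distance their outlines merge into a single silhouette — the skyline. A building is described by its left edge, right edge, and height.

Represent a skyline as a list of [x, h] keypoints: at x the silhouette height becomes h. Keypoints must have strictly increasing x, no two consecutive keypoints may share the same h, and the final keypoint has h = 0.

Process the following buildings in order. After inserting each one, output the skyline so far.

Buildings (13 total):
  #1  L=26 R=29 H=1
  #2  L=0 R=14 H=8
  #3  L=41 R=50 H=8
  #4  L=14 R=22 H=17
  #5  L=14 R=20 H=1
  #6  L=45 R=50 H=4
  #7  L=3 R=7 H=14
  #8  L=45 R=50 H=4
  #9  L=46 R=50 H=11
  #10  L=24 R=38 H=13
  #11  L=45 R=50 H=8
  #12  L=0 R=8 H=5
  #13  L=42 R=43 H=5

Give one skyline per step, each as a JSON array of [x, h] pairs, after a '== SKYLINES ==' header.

== SKYLINES ==
[[26,1],[29,0]]
[[0,8],[14,0],[26,1],[29,0]]
[[0,8],[14,0],[26,1],[29,0],[41,8],[50,0]]
[[0,8],[14,17],[22,0],[26,1],[29,0],[41,8],[50,0]]
[[0,8],[14,17],[22,0],[26,1],[29,0],[41,8],[50,0]]
[[0,8],[14,17],[22,0],[26,1],[29,0],[41,8],[50,0]]
[[0,8],[3,14],[7,8],[14,17],[22,0],[26,1],[29,0],[41,8],[50,0]]
[[0,8],[3,14],[7,8],[14,17],[22,0],[26,1],[29,0],[41,8],[50,0]]
[[0,8],[3,14],[7,8],[14,17],[22,0],[26,1],[29,0],[41,8],[46,11],[50,0]]
[[0,8],[3,14],[7,8],[14,17],[22,0],[24,13],[38,0],[41,8],[46,11],[50,0]]
[[0,8],[3,14],[7,8],[14,17],[22,0],[24,13],[38,0],[41,8],[46,11],[50,0]]
[[0,8],[3,14],[7,8],[14,17],[22,0],[24,13],[38,0],[41,8],[46,11],[50,0]]
[[0,8],[3,14],[7,8],[14,17],[22,0],[24,13],[38,0],[41,8],[46,11],[50,0]]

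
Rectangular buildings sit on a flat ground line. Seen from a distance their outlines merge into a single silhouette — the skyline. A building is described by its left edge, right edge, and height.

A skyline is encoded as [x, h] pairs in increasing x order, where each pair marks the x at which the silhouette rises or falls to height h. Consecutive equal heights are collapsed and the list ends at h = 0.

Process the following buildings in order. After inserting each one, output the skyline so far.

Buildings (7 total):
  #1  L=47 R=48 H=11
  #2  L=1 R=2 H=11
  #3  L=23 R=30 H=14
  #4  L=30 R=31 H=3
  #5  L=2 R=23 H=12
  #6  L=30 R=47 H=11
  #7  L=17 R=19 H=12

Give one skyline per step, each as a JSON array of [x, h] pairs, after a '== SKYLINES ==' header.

== SKYLINES ==
[[47,11],[48,0]]
[[1,11],[2,0],[47,11],[48,0]]
[[1,11],[2,0],[23,14],[30,0],[47,11],[48,0]]
[[1,11],[2,0],[23,14],[30,3],[31,0],[47,11],[48,0]]
[[1,11],[2,12],[23,14],[30,3],[31,0],[47,11],[48,0]]
[[1,11],[2,12],[23,14],[30,11],[48,0]]
[[1,11],[2,12],[23,14],[30,11],[48,0]]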